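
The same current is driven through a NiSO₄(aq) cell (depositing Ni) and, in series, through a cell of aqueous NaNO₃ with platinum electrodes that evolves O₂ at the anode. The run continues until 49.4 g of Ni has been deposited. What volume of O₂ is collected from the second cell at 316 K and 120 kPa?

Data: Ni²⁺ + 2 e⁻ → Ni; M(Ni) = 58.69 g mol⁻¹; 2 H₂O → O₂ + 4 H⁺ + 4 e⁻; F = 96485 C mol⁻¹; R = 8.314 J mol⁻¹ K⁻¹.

9.21 L

n(Ni) = 49.4 / 58.69 = 0.8417 mol, so n(e⁻) = 2 × 0.8417 = 1.683 mol.
The cells are in series, so the same 1.683 mol of electrons passes through the second cell.
2 H₂O → O₂ + 4 H⁺ + 4 e⁻ — 4 mol e⁻ per mol O₂, so n(O₂) = 1.683/4 = 0.4209 mol.
V = nRT/P = (0.4209 × 8.314 × 316) / (120 × 10³) = 0.00921 m³ = 9.21 L.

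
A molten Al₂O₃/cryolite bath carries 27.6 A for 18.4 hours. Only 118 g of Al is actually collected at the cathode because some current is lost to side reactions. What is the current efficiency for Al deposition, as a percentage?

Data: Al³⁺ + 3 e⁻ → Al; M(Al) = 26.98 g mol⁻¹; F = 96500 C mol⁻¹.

69.3 %

Q = I·t = 27.60 × 66240 = 1828000 C; n(e⁻) = 1828000/96500 = 18.95 mol.
Theoretical n(Al) = n(e⁻)/3 = 6.315 mol, i.e. m_theo = 6.315 × 26.98 = 170.4 g.
Efficiency = m_actual / m_theo = 118 / 170.4 = 69.3 %.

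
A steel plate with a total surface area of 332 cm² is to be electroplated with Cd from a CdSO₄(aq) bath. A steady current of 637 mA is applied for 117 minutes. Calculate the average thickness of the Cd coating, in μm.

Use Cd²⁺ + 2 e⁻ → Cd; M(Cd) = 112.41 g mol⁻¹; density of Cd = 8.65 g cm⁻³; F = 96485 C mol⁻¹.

9.07 μm

Q = I·t = 0.6370 × 7020.0 = 4472 C; n(e⁻) = 0.04635 mol.
n(Cd) = n(e⁻)/2 = 0.02317 mol, so m = 0.02317 × 112.41 = 2.605 g.
Volume = m/ρ = 2.605 / 8.65 = 0.3011 cm³.
Thickness = V/A = 0.3011 / 332 = 9.07 × 10⁻⁴ cm = 9.07 μm.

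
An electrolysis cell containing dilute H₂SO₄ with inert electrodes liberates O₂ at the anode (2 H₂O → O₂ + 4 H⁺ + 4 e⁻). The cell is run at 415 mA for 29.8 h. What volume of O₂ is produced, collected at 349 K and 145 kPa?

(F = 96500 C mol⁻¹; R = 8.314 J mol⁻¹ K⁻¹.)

2.31 L

Q = I·t = 0.4150 A × 107280 s = 44520 C.
n(e⁻) = Q/F = 44520 / 96500 = 0.4614 mol.
4 electrons are transferred per O₂ molecule, so n(O₂) = 0.4614 / 4 = 0.1153 mol.
V = nRT/P = (0.1153 × 8.314 × 349) / (145 × 10³ Pa) = 0.00231 m³ = 2.31 L.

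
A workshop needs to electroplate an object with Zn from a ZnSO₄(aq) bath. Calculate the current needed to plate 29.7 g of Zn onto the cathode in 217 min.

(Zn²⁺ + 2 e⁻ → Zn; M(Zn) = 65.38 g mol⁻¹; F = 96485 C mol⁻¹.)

6.73 A

n(Zn) = 29.7 / 65.38 = 0.4543 mol.
n(e⁻) = 2 × 0.4543 = 0.9085 mol.
Q = n(e⁻)·F = 0.9085 × 96485 = 87660 C.
I = Q/t = 87660 / 13020 s = 6.73 A.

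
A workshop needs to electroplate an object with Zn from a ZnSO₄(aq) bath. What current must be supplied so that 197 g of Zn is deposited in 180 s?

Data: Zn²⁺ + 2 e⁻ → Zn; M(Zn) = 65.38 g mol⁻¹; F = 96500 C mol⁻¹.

n(Zn) = 197 / 65.38 = 3.013 mol.
n(e⁻) = 2 × 3.013 = 6.026 mol.
Q = n(e⁻)·F = 6.026 × 96500 = 581500 C.
I = Q/t = 581500 / 180.00 s = 3230 A.

3230 A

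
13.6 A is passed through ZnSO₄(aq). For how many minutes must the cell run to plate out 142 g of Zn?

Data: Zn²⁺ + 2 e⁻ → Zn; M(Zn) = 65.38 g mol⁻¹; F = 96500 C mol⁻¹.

n(Zn) = m/M = 142 / 65.38 = 2.172 mol.
Each Zn atom requires 2 electrons, so n(e⁻) = 2 × 2.172 = 4.344 mol.
Q = n(e⁻)·F = 4.344 × 96500 = 419200 C.
t = Q/I = 419200 / 13.60 A = 30820 s = 514 min.

514 min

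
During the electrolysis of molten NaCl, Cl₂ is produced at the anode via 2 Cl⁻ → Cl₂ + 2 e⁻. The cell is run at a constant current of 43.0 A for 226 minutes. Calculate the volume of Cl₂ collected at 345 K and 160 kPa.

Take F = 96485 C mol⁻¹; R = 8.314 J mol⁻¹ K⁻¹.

Q = I·t = 43.00 A × 13560 s = 583100 C.
n(e⁻) = Q/F = 583100 / 96485 = 6.043 mol.
2 electrons are transferred per Cl₂ molecule, so n(Cl₂) = 6.043 / 2 = 3.022 mol.
V = nRT/P = (3.022 × 8.314 × 345) / (160 × 10³ Pa) = 0.0542 m³ = 54.2 L.

54.2 L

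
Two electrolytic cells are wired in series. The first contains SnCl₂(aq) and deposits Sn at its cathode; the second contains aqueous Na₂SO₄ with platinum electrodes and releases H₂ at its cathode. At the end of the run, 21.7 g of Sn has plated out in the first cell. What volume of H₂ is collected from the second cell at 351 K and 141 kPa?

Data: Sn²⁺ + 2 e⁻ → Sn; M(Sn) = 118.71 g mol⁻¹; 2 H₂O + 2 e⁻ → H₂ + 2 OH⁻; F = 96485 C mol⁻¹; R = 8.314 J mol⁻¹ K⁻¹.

n(Sn) = 21.7 / 118.71 = 0.1828 mol, so n(e⁻) = 2 × 0.1828 = 0.3656 mol.
The cells are in series, so the same 0.3656 mol of electrons passes through the second cell.
2 H₂O + 2 e⁻ → H₂ + 2 OH⁻ — 2 mol e⁻ per mol H₂, so n(H₂) = 0.3656/2 = 0.1828 mol.
V = nRT/P = (0.1828 × 8.314 × 351) / (141 × 10³) = 0.00378 m³ = 3.78 L.

3.78 L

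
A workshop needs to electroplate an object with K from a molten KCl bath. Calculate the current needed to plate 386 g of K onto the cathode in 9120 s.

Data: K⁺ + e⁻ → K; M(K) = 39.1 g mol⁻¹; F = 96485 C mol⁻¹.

n(K) = 386 / 39.1 = 9.872 mol.
n(e⁻) = 1 × 9.872 = 9.872 mol.
Q = n(e⁻)·F = 9.872 × 96485 = 952500 C.
I = Q/t = 952500 / 9120.0 s = 104 A.

104 A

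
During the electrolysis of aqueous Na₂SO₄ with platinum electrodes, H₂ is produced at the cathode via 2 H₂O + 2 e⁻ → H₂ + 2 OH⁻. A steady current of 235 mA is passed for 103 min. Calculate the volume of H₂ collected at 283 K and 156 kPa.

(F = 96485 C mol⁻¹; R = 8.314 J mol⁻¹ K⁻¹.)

Q = I·t = 0.2350 A × 6180.0 s = 1452 C.
n(e⁻) = Q/F = 1452 / 96485 = 0.01505 mol.
2 electrons are transferred per H₂ molecule, so n(H₂) = 0.01505 / 2 = 0.007526 mol.
V = nRT/P = (0.007526 × 8.314 × 283) / (156 × 10³ Pa) = 1.14 × 10⁻⁴ m³ = 0.114 L.

0.114 L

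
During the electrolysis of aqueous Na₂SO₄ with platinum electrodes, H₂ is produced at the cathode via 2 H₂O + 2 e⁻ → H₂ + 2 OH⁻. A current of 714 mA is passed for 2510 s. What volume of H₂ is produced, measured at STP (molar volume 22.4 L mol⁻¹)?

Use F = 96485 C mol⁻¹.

0.208 L

Q = I·t = 0.7140 A × 2510.0 s = 1792 C.
n(e⁻) = Q/F = 1792 / 96485 = 0.01857 mol.
2 electrons are transferred per H₂ molecule, so n(H₂) = 0.01857 / 2 = 0.009287 mol.
V = n × V_m = 0.009287 × 22.4 = 0.208 L.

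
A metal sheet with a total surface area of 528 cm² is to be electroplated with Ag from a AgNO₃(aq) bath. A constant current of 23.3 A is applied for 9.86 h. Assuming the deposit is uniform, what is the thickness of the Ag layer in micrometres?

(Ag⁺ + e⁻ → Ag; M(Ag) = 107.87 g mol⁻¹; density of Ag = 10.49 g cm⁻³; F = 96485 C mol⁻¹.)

Q = I·t = 23.30 × 35496 = 827100 C; n(e⁻) = 8.572 mol.
n(Ag) = n(e⁻)/1 = 8.572 mol, so m = 8.572 × 107.87 = 924.6 g.
Volume = m/ρ = 924.6 / 10.49 = 88.15 cm³.
Thickness = V/A = 88.15 / 528 = 0.167 cm = 1670 μm.

1670 μm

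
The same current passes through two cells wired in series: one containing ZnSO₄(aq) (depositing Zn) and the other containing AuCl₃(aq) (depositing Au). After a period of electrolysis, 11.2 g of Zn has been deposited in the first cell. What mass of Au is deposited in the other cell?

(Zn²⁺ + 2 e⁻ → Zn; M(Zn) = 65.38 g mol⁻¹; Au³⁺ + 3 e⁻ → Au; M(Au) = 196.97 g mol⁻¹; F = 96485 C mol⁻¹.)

22.5 g

n(Zn) = 11.2 / 65.38 = 0.1713 mol.
Since Zn²⁺ + 2 e⁻ → Zn, n(e⁻) passed = 2 × 0.1713 = 0.3426 mol.
Cells in series carry the same charge, so the same 0.3426 mol of electrons passes through cell 2.
Au³⁺ + 3 e⁻ → Au, so n(Au) = 0.3426 / 3 = 0.1142 mol.
m(Au) = 0.1142 × 196.97 = 22.5 g.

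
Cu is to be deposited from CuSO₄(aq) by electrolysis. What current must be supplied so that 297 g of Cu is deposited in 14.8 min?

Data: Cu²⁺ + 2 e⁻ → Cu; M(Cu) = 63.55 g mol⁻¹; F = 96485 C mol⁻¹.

n(Cu) = 297 / 63.55 = 4.673 mol.
n(e⁻) = 2 × 4.673 = 9.347 mol.
Q = n(e⁻)·F = 9.347 × 96485 = 901800 C.
I = Q/t = 901800 / 888.00 s = 1020 A.

1020 A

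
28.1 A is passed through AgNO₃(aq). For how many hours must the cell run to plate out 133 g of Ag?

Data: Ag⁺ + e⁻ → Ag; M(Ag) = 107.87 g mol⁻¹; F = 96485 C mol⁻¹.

n(Ag) = m/M = 133 / 107.87 = 1.233 mol.
Each Ag atom requires 1 electron, so n(e⁻) = 1 × 1.233 = 1.233 mol.
Q = n(e⁻)·F = 1.233 × 96485 = 119000 C.
t = Q/I = 119000 / 28.10 A = 4234 s = 1.18 h.

1.18 h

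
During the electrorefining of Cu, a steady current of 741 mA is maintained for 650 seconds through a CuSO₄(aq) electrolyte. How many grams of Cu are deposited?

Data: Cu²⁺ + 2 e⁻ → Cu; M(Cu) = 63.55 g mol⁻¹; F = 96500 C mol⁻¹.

Q = I·t = 0.7410 A × 650.00 s = 481.6 C.
n(e⁻) = Q/F = 481.6 / 96500 = 0.004991 mol.
Cu²⁺ + 2 e⁻ → Cu, so n(Cu) = n(e⁻)/2 = 0.002496 mol.
m = n·M = 0.002496 × 63.55 = 0.159 g.

0.159 g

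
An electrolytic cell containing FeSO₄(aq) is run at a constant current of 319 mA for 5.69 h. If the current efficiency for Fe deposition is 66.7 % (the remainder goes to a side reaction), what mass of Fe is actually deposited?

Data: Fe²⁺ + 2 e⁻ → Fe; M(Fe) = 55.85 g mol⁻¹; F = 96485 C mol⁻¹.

Q = I·t = 0.3190 × 20484 = 6534 C.
n(e⁻) = 6534/96485 = 0.06772 mol; theoretically n(Fe) = 0.06772/2 = 0.03386 mol, m_theo = 1.891 g.
At 66.7 % efficiency, m_actual = 0.667 × 1.891 = 1.26 g.

1.26 g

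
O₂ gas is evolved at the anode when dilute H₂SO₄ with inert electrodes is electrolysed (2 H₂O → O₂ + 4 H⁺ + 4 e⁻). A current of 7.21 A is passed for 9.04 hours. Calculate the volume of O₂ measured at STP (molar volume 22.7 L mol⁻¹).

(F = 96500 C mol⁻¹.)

13.8 L

Q = I·t = 7.210 A × 32544 s = 234600 C.
n(e⁻) = Q/F = 234600 / 96500 = 2.432 mol.
4 electrons are transferred per O₂ molecule, so n(O₂) = 2.432 / 4 = 0.6079 mol.
V = n × V_m = 0.6079 × 22.7 = 13.8 L.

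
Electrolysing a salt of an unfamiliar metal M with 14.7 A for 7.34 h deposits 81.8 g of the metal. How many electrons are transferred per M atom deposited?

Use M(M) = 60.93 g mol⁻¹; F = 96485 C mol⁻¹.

3

Q = I·t = 14.70 A × 26424 s = 388400 C, so n(e⁻) = 388400/96485 = 4.026 mol.
n(M) deposited = 81.8 / 60.93 = 1.343 mol.
Electrons per atom = n(e⁻)/n(M) = 4.026 / 1.343 = 3.00 ≈ 3, so the ion is M³⁺.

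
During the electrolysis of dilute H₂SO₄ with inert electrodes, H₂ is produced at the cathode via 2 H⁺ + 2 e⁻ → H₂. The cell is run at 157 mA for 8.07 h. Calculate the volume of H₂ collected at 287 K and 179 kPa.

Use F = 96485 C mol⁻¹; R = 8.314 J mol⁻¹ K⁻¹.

Q = I·t = 0.1570 A × 29052 s = 4561 C.
n(e⁻) = Q/F = 4561 / 96485 = 0.04727 mol.
2 electrons are transferred per H₂ molecule, so n(H₂) = 0.04727 / 2 = 0.02364 mol.
V = nRT/P = (0.02364 × 8.314 × 287) / (179 × 10³ Pa) = 3.15 × 10⁻⁴ m³ = 0.315 L.

0.315 L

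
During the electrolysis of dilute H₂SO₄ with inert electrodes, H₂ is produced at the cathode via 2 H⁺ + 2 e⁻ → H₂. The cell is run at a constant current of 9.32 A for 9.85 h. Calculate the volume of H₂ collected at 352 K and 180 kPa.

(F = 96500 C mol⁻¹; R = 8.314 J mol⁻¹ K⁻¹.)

Q = I·t = 9.320 A × 35460 s = 330500 C.
n(e⁻) = Q/F = 330500 / 96500 = 3.425 mol.
2 electrons are transferred per H₂ molecule, so n(H₂) = 3.425 / 2 = 1.712 mol.
V = nRT/P = (1.712 × 8.314 × 352) / (180 × 10³ Pa) = 0.0278 m³ = 27.8 L.

27.8 L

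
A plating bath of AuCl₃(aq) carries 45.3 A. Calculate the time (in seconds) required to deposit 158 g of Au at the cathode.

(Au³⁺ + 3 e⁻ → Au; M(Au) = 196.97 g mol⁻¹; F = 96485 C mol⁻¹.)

5130 s

n(Au) = m/M = 158 / 196.97 = 0.8022 mol.
Each Au atom requires 3 electrons, so n(e⁻) = 3 × 0.8022 = 2.406 mol.
Q = n(e⁻)·F = 2.406 × 96485 = 232200 C.
t = Q/I = 232200 / 45.30 A = 5126 s.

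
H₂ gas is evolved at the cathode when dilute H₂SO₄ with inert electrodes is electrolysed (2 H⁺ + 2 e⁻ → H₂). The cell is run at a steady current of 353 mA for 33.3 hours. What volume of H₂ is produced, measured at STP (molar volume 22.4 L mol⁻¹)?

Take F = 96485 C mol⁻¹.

Q = I·t = 0.3530 A × 119880 s = 42320 C.
n(e⁻) = Q/F = 42320 / 96485 = 0.4386 mol.
2 electrons are transferred per H₂ molecule, so n(H₂) = 0.4386 / 2 = 0.2193 mol.
V = n × V_m = 0.2193 × 22.4 = 4.91 L.

4.91 L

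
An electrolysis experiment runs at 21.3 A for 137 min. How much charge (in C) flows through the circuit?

Q = I·t = 21.30 A × 8220.0 s = 1.75 × 10⁵ C.

1.75 × 10⁵ C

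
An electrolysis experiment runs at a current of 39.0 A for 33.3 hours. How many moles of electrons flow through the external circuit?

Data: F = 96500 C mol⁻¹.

48.4 mol

Q = I·t = 39.00 A × 119880 s = 4675000 C.
n(e⁻) = Q/F = 4675000 / 96500 = 48.4 mol.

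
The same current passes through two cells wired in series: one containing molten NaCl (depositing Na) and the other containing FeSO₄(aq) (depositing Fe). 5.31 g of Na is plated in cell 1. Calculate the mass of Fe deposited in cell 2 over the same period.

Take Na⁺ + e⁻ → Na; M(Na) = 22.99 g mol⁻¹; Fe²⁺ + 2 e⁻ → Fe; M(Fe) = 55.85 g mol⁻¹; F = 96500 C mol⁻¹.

6.45 g

n(Na) = 5.31 / 22.99 = 0.2310 mol.
Since Na⁺ + e⁻ → Na, n(e⁻) passed = 1 × 0.2310 = 0.2310 mol.
Cells in series carry the same charge, so the same 0.2310 mol of electrons passes through cell 2.
Fe²⁺ + 2 e⁻ → Fe, so n(Fe) = 0.2310 / 2 = 0.1155 mol.
m(Fe) = 0.1155 × 55.85 = 6.45 g.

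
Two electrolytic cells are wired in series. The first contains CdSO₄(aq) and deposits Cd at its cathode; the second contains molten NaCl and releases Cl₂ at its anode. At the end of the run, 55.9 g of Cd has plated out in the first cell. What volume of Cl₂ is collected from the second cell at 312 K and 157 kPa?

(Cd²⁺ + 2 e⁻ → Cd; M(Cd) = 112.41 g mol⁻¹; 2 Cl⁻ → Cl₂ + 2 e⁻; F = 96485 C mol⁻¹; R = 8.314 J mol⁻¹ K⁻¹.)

8.22 L

n(Cd) = 55.9 / 112.41 = 0.4973 mol, so n(e⁻) = 2 × 0.4973 = 0.9946 mol.
The cells are in series, so the same 0.9946 mol of electrons passes through the second cell.
2 Cl⁻ → Cl₂ + 2 e⁻ — 2 mol e⁻ per mol Cl₂, so n(Cl₂) = 0.9946/2 = 0.4973 mol.
V = nRT/P = (0.4973 × 8.314 × 312) / (157 × 10³) = 0.00822 m³ = 8.22 L.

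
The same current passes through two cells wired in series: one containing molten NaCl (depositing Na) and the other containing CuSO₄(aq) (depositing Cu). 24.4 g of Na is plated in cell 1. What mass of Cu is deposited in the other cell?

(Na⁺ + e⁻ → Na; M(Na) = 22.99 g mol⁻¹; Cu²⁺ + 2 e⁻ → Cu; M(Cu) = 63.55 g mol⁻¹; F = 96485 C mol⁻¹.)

n(Na) = 24.4 / 22.99 = 1.061 mol.
Since Na⁺ + e⁻ → Na, n(e⁻) passed = 1 × 1.061 = 1.061 mol.
Cells in series carry the same charge, so the same 1.061 mol of electrons passes through cell 2.
Cu²⁺ + 2 e⁻ → Cu, so n(Cu) = 1.061 / 2 = 0.5307 mol.
m(Cu) = 0.5307 × 63.55 = 33.7 g.

33.7 g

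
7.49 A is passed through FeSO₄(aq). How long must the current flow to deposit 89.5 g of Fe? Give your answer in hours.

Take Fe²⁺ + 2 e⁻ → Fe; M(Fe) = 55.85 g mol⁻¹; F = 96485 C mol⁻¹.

11.5 h

n(Fe) = m/M = 89.5 / 55.85 = 1.603 mol.
Each Fe atom requires 2 electrons, so n(e⁻) = 2 × 1.603 = 3.205 mol.
Q = n(e⁻)·F = 3.205 × 96485 = 309200 C.
t = Q/I = 309200 / 7.490 A = 41290 s = 11.5 h.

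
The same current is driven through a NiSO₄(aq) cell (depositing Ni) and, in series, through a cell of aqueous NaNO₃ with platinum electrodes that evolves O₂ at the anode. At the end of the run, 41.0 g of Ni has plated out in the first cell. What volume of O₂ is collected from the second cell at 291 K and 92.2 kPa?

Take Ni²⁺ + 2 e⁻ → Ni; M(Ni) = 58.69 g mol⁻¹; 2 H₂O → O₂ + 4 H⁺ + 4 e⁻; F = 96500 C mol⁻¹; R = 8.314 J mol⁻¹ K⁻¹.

n(Ni) = 41.0 / 58.69 = 0.6986 mol, so n(e⁻) = 2 × 0.6986 = 1.397 mol.
The cells are in series, so the same 1.397 mol of electrons passes through the second cell.
2 H₂O → O₂ + 4 H⁺ + 4 e⁻ — 4 mol e⁻ per mol O₂, so n(O₂) = 1.397/4 = 0.3493 mol.
V = nRT/P = (0.3493 × 8.314 × 291) / (92.2 × 10³) = 0.00917 m³ = 9.17 L.

9.17 L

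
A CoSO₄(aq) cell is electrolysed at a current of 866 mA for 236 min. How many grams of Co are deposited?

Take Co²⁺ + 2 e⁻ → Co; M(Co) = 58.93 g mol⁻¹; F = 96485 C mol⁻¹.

Q = I·t = 0.8660 A × 14160 s = 12260 C.
n(e⁻) = Q/F = 12260 / 96485 = 0.1271 mol.
Co²⁺ + 2 e⁻ → Co, so n(Co) = n(e⁻)/2 = 0.06355 mol.
m = n·M = 0.06355 × 58.93 = 3.74 g.

3.74 g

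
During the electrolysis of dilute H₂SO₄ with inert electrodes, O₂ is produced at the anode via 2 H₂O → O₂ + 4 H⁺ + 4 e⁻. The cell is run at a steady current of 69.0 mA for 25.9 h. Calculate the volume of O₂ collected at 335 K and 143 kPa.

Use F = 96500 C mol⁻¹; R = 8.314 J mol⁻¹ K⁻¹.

0.325 L

Q = I·t = 0.06900 A × 93240 s = 6434 C.
n(e⁻) = Q/F = 6434 / 96500 = 0.06667 mol.
4 electrons are transferred per O₂ molecule, so n(O₂) = 0.06667 / 4 = 0.01667 mol.
V = nRT/P = (0.01667 × 8.314 × 335) / (143 × 10³ Pa) = 3.25 × 10⁻⁴ m³ = 0.325 L.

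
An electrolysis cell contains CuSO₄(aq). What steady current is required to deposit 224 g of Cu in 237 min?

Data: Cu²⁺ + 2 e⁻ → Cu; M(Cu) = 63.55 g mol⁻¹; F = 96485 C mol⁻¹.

n(Cu) = 224 / 63.55 = 3.525 mol.
n(e⁻) = 2 × 3.525 = 7.050 mol.
Q = n(e⁻)·F = 7.050 × 96485 = 680200 C.
I = Q/t = 680200 / 14220 s = 47.8 A.

47.8 A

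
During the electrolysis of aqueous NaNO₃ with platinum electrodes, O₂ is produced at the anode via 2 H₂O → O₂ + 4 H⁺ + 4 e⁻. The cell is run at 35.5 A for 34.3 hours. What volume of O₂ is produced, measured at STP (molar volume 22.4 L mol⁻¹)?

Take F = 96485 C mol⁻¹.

254 L

Q = I·t = 35.50 A × 123480 s = 4384000 C.
n(e⁻) = Q/F = 4384000 / 96485 = 45.43 mol.
4 electrons are transferred per O₂ molecule, so n(O₂) = 45.43 / 4 = 11.36 mol.
V = n × V_m = 11.36 × 22.4 = 254 L.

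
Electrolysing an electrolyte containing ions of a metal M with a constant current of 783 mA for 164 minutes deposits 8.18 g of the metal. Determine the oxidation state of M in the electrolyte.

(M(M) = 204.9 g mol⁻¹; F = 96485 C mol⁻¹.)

Q = I·t = 0.7830 A × 9840.0 s = 7705 C, so n(e⁻) = 7705/96485 = 0.07985 mol.
n(M) deposited = 8.18 / 204.9 = 0.03992 mol.
Electrons per atom = n(e⁻)/n(M) = 0.07985 / 0.03992 = 2.00 ≈ 2, so the ion is M²⁺.

+2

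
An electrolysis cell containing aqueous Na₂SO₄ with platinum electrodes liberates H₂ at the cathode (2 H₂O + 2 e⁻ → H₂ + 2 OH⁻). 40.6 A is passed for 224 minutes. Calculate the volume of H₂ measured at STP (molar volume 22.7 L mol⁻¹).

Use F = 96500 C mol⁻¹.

64.2 L

Q = I·t = 40.60 A × 13440 s = 545700 C.
n(e⁻) = Q/F = 545700 / 96500 = 5.655 mol.
2 electrons are transferred per H₂ molecule, so n(H₂) = 5.655 / 2 = 2.827 mol.
V = n × V_m = 2.827 × 22.7 = 64.2 L.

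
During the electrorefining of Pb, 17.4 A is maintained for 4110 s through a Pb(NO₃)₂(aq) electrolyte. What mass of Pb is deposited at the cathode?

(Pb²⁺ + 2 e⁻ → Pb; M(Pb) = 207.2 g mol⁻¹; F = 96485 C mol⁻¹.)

Q = I·t = 17.40 A × 4110.0 s = 71510 C.
n(e⁻) = Q/F = 71510 / 96485 = 0.7412 mol.
Pb²⁺ + 2 e⁻ → Pb, so n(Pb) = n(e⁻)/2 = 0.3706 mol.
m = n·M = 0.3706 × 207.2 = 76.8 g.

76.8 g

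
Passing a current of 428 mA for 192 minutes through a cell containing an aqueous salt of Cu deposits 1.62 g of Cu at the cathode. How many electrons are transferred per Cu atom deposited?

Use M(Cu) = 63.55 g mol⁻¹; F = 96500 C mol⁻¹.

Q = I·t = 0.4280 A × 11520 s = 4931 C, so n(e⁻) = 4931/96500 = 0.05109 mol.
n(Cu) deposited = 1.62 / 63.55 = 0.02549 mol.
Electrons per atom = n(e⁻)/n(Cu) = 0.05109 / 0.02549 = 2.00 ≈ 2, so the ion is Cu²⁺.

2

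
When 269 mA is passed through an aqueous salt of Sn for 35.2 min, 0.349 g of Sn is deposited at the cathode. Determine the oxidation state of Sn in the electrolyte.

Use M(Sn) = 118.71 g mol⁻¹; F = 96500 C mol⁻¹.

Q = I·t = 0.2690 A × 2112.0 s = 568.1 C, so n(e⁻) = 568.1/96500 = 0.005887 mol.
n(Sn) deposited = 0.349 / 118.71 = 0.002940 mol.
Electrons per atom = n(e⁻)/n(Sn) = 0.005887 / 0.002940 = 2.00 ≈ 2, so the ion is Sn²⁺.

+2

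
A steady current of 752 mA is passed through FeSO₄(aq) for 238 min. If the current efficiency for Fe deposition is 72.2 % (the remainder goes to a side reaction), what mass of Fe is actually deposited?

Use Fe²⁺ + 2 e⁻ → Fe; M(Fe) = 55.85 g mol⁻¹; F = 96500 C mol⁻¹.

Q = I·t = 0.7520 × 14280 = 10740 C.
n(e⁻) = 10740/96500 = 0.1113 mol; theoretically n(Fe) = 0.1113/2 = 0.05564 mol, m_theo = 3.108 g.
At 72.2 % efficiency, m_actual = 0.722 × 3.108 = 2.24 g.

2.24 g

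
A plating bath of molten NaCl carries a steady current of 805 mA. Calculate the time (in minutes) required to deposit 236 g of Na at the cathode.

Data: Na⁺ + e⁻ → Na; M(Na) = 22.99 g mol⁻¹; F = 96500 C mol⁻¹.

n(Na) = m/M = 236 / 22.99 = 10.27 mol.
Each Na atom requires 1 electron, so n(e⁻) = 1 × 10.27 = 10.27 mol.
Q = n(e⁻)·F = 10.27 × 96500 = 990600 C.
t = Q/I = 990600 / 0.8050 A = 1231000 s = 20500 min.

20500 min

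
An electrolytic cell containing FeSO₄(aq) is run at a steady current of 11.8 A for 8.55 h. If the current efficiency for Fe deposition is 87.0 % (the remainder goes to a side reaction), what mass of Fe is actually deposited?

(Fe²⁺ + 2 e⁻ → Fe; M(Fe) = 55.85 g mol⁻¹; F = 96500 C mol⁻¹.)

91.4 g

Q = I·t = 11.80 × 30780 = 363200 C.
n(e⁻) = 363200/96500 = 3.764 mol; theoretically n(Fe) = 3.764/2 = 1.882 mol, m_theo = 105.1 g.
At 87.0 % efficiency, m_actual = 0.870 × 105.1 = 91.4 g.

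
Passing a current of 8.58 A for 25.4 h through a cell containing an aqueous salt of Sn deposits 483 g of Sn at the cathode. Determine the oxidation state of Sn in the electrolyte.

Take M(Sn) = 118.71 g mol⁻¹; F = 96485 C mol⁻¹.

+2

Q = I·t = 8.580 A × 91440 s = 784600 C, so n(e⁻) = 784600/96485 = 8.131 mol.
n(Sn) deposited = 483 / 118.71 = 4.069 mol.
Electrons per atom = n(e⁻)/n(Sn) = 8.131 / 4.069 = 2.00 ≈ 2, so the ion is Sn²⁺.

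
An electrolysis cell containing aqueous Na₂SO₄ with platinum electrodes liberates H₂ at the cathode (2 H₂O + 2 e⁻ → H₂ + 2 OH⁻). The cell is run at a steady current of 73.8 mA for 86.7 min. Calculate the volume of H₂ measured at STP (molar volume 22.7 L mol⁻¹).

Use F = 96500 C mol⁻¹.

Q = I·t = 0.07380 A × 5202.0 s = 383.9 C.
n(e⁻) = Q/F = 383.9 / 96500 = 0.003978 mol.
2 electrons are transferred per H₂ molecule, so n(H₂) = 0.003978 / 2 = 0.001989 mol.
V = n × V_m = 0.001989 × 22.7 = 0.0452 L.

0.0452 L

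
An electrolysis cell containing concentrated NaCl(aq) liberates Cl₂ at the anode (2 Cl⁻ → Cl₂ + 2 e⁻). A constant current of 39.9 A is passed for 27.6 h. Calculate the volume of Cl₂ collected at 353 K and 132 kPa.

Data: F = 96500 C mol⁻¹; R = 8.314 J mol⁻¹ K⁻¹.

Q = I·t = 39.90 A × 99360 s = 3964000 C.
n(e⁻) = Q/F = 3964000 / 96500 = 41.08 mol.
2 electrons are transferred per Cl₂ molecule, so n(Cl₂) = 41.08 / 2 = 20.54 mol.
V = nRT/P = (20.54 × 8.314 × 353) / (132 × 10³ Pa) = 0.457 m³ = 457 L.

457 L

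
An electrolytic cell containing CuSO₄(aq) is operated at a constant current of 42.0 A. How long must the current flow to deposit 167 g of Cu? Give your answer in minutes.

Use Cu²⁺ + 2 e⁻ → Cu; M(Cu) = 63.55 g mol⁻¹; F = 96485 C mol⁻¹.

201 min

n(Cu) = m/M = 167 / 63.55 = 2.628 mol.
Each Cu atom requires 2 electrons, so n(e⁻) = 2 × 2.628 = 5.256 mol.
Q = n(e⁻)·F = 5.256 × 96485 = 507100 C.
t = Q/I = 507100 / 42.00 A = 12070 s = 201 min.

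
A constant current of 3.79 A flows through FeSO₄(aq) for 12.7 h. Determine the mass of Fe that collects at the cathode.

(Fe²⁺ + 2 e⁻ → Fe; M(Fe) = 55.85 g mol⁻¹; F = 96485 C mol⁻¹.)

50.2 g

Q = I·t = 3.790 A × 45720 s = 173300 C.
n(e⁻) = Q/F = 173300 / 96485 = 1.796 mol.
Fe²⁺ + 2 e⁻ → Fe, so n(Fe) = n(e⁻)/2 = 0.8980 mol.
m = n·M = 0.8980 × 55.85 = 50.2 g.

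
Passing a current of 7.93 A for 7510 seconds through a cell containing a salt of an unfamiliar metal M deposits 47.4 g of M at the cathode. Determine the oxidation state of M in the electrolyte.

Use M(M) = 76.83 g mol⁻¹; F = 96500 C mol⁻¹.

+1

Q = I·t = 7.930 A × 7510.0 s = 59550 C, so n(e⁻) = 59550/96500 = 0.6171 mol.
n(M) deposited = 47.4 / 76.83 = 0.6169 mol.
Electrons per atom = n(e⁻)/n(M) = 0.6171 / 0.6169 = 1.00 ≈ 1, so the ion is M⁺.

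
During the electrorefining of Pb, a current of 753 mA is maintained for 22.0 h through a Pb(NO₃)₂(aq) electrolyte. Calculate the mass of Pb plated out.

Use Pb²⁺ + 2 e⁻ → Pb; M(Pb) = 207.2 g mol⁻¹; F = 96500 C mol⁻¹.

Q = I·t = 0.7530 A × 79200 s = 59640 C.
n(e⁻) = Q/F = 59640 / 96500 = 0.6180 mol.
Pb²⁺ + 2 e⁻ → Pb, so n(Pb) = n(e⁻)/2 = 0.3090 mol.
m = n·M = 0.3090 × 207.2 = 64.0 g.

64.0 g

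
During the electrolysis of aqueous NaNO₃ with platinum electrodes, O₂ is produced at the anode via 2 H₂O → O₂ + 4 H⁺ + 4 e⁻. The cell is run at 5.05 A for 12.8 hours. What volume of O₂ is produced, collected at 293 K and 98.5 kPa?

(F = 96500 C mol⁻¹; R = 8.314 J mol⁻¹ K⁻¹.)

14.9 L

Q = I·t = 5.050 A × 46080 s = 232700 C.
n(e⁻) = Q/F = 232700 / 96500 = 2.411 mol.
4 electrons are transferred per O₂ molecule, so n(O₂) = 2.411 / 4 = 0.6029 mol.
V = nRT/P = (0.6029 × 8.314 × 293) / (98.5 × 10³ Pa) = 0.0149 m³ = 14.9 L.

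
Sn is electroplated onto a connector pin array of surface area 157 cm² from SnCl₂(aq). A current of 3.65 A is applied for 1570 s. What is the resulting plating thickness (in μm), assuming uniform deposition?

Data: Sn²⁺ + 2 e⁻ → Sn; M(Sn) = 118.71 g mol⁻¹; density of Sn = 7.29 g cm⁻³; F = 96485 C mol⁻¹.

30.8 μm

Q = I·t = 3.650 × 1570.0 = 5730 C; n(e⁻) = 0.05939 mol.
n(Sn) = n(e⁻)/2 = 0.02970 mol, so m = 0.02970 × 118.71 = 3.525 g.
Volume = m/ρ = 3.525 / 7.29 = 0.4836 cm³.
Thickness = V/A = 0.4836 / 157 = 0.00308 cm = 30.8 μm.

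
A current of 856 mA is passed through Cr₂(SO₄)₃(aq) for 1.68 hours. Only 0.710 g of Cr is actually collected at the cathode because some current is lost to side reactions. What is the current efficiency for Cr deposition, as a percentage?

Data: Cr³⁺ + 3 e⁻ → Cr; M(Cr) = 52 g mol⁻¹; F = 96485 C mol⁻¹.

76.3 %

Q = I·t = 0.8560 × 6048.0 = 5177 C; n(e⁻) = 5177/96485 = 0.05366 mol.
Theoretical n(Cr) = n(e⁻)/3 = 0.01789 mol, i.e. m_theo = 0.01789 × 52 = 0.9301 g.
Efficiency = m_actual / m_theo = 0.710 / 0.9301 = 76.3 %.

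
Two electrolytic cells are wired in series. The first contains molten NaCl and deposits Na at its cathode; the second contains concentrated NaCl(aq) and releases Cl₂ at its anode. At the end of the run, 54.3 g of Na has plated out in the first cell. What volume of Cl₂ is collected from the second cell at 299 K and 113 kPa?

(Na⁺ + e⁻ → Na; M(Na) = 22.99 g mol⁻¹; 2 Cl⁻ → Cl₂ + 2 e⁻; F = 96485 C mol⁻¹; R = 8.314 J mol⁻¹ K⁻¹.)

n(Na) = 54.3 / 22.99 = 2.362 mol, so n(e⁻) = 1 × 2.362 = 2.362 mol.
The cells are in series, so the same 2.362 mol of electrons passes through the second cell.
2 Cl⁻ → Cl₂ + 2 e⁻ — 2 mol e⁻ per mol Cl₂, so n(Cl₂) = 2.362/2 = 1.181 mol.
V = nRT/P = (1.181 × 8.314 × 299) / (113 × 10³) = 0.0260 m³ = 26.0 L.

26.0 L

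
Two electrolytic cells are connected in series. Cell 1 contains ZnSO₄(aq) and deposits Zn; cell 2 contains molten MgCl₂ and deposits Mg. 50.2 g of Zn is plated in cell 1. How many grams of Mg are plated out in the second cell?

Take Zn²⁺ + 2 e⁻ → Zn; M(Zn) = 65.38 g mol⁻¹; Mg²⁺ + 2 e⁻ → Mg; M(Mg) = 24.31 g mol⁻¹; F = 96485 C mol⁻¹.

18.7 g

n(Zn) = 50.2 / 65.38 = 0.7678 mol.
Since Zn²⁺ + 2 e⁻ → Zn, n(e⁻) passed = 2 × 0.7678 = 1.536 mol.
Cells in series carry the same charge, so the same 1.536 mol of electrons passes through cell 2.
Mg²⁺ + 2 e⁻ → Mg, so n(Mg) = 1.536 / 2 = 0.7678 mol.
m(Mg) = 0.7678 × 24.31 = 18.7 g.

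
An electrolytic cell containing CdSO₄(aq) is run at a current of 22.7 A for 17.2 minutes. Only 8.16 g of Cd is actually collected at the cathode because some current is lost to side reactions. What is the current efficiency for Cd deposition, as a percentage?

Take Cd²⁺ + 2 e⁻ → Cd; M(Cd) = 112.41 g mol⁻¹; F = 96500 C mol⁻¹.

59.8 %

Q = I·t = 22.70 × 1032.0 = 23430 C; n(e⁻) = 23430/96500 = 0.2428 mol.
Theoretical n(Cd) = n(e⁻)/2 = 0.1214 mol, i.e. m_theo = 0.1214 × 112.41 = 13.64 g.
Efficiency = m_actual / m_theo = 8.16 / 13.64 = 59.8 %.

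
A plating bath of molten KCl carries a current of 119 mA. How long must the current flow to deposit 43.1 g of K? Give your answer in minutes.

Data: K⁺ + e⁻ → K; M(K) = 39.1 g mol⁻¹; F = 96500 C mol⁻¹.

n(K) = m/M = 43.1 / 39.1 = 1.102 mol.
Each K atom requires 1 electron, so n(e⁻) = 1 × 1.102 = 1.102 mol.
Q = n(e⁻)·F = 1.102 × 96500 = 106400 C.
t = Q/I = 106400 / 0.1190 A = 893900 s = 14900 min.

14900 min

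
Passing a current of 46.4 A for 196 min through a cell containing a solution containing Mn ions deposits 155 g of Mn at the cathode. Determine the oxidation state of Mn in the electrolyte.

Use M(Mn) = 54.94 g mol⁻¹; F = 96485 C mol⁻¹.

Q = I·t = 46.40 A × 11760 s = 545700 C, so n(e⁻) = 545700/96485 = 5.655 mol.
n(Mn) deposited = 155 / 54.94 = 2.821 mol.
Electrons per atom = n(e⁻)/n(Mn) = 5.655 / 2.821 = 2.00 ≈ 2, so the ion is Mn²⁺.

+2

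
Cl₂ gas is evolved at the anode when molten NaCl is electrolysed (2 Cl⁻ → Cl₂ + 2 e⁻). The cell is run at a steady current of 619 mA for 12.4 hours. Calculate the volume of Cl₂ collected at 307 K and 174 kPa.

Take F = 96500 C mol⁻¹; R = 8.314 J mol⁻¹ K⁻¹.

2.10 L

Q = I·t = 0.6190 A × 44640 s = 27630 C.
n(e⁻) = Q/F = 27630 / 96500 = 0.2863 mol.
2 electrons are transferred per Cl₂ molecule, so n(Cl₂) = 0.2863 / 2 = 0.1432 mol.
V = nRT/P = (0.1432 × 8.314 × 307) / (174 × 10³ Pa) = 0.00210 m³ = 2.10 L.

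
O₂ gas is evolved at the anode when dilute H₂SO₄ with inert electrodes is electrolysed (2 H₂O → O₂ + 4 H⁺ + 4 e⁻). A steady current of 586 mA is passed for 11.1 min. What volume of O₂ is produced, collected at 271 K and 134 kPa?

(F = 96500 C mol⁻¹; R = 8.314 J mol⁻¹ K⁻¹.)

0.0170 L

Q = I·t = 0.5860 A × 666.00 s = 390.3 C.
n(e⁻) = Q/F = 390.3 / 96500 = 0.004044 mol.
4 electrons are transferred per O₂ molecule, so n(O₂) = 0.004044 / 4 = 0.001011 mol.
V = nRT/P = (0.001011 × 8.314 × 271) / (134 × 10³ Pa) = 1.70 × 10⁻⁵ m³ = 0.0170 L.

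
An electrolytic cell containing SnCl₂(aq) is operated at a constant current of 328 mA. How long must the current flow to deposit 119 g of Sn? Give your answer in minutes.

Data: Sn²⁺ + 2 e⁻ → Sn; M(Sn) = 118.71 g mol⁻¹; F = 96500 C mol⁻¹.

n(Sn) = m/M = 119 / 118.71 = 1.002 mol.
Each Sn atom requires 2 electrons, so n(e⁻) = 2 × 1.002 = 2.005 mol.
Q = n(e⁻)·F = 2.005 × 96500 = 193500 C.
t = Q/I = 193500 / 0.3280 A = 589900 s = 9830 min.

9830 min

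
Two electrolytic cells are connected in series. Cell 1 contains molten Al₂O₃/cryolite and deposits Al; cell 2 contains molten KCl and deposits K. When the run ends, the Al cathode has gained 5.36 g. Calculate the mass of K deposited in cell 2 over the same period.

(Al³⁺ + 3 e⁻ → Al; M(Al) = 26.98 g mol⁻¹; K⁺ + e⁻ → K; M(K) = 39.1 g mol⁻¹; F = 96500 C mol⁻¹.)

n(Al) = 5.36 / 26.98 = 0.1987 mol.
Since Al³⁺ + 3 e⁻ → Al, n(e⁻) passed = 3 × 0.1987 = 0.5960 mol.
Cells in series carry the same charge, so the same 0.5960 mol of electrons passes through cell 2.
K⁺ + e⁻ → K, so n(K) = 0.5960 / 1 = 0.5960 mol.
m(K) = 0.5960 × 39.1 = 23.3 g.

23.3 g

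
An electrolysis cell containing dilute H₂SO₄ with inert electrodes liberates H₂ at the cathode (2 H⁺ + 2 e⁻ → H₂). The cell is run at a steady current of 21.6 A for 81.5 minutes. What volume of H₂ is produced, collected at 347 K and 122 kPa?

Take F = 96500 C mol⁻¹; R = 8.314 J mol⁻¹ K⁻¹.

12.9 L

Q = I·t = 21.60 A × 4890.0 s = 105600 C.
n(e⁻) = Q/F = 105600 / 96500 = 1.095 mol.
2 electrons are transferred per H₂ molecule, so n(H₂) = 1.095 / 2 = 0.5473 mol.
V = nRT/P = (0.5473 × 8.314 × 347) / (122 × 10³ Pa) = 0.0129 m³ = 12.9 L.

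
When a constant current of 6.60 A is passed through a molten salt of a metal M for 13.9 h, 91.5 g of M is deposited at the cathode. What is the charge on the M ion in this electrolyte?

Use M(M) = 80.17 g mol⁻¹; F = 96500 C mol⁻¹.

Q = I·t = 6.600 A × 50040 s = 330300 C, so n(e⁻) = 330300/96500 = 3.422 mol.
n(M) deposited = 91.5 / 80.17 = 1.141 mol.
Electrons per atom = n(e⁻)/n(M) = 3.422 / 1.141 = 3.00 ≈ 3, so the ion is M³⁺.

+3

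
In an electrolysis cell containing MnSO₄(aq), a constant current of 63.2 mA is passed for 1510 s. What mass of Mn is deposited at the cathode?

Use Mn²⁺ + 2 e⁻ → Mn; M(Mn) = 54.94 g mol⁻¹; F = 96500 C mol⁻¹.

Q = I·t = 0.06320 A × 1510.0 s = 95.43 C.
n(e⁻) = Q/F = 95.43 / 96500 = 0.0009889 mol.
Mn²⁺ + 2 e⁻ → Mn, so n(Mn) = n(e⁻)/2 = 0.0004945 mol.
m = n·M = 0.0004945 × 54.94 = 0.0272 g.

0.0272 g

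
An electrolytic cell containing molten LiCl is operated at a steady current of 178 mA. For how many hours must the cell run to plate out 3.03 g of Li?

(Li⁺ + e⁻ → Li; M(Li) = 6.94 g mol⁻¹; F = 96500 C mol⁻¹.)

65.7 h

n(Li) = m/M = 3.03 / 6.94 = 0.4366 mol.
Each Li atom requires 1 electron, so n(e⁻) = 1 × 0.4366 = 0.4366 mol.
Q = n(e⁻)·F = 0.4366 × 96500 = 42130 C.
t = Q/I = 42130 / 0.1780 A = 236700 s = 65.7 h.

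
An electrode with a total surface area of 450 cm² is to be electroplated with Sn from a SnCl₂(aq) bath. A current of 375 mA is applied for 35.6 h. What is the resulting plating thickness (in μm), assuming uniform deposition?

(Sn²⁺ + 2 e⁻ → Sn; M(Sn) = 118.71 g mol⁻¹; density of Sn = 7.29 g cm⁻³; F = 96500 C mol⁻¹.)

90.1 μm

Q = I·t = 0.3750 × 128160 = 48060 C; n(e⁻) = 0.4980 mol.
n(Sn) = n(e⁻)/2 = 0.2490 mol, so m = 0.2490 × 118.71 = 29.56 g.
Volume = m/ρ = 29.56 / 7.29 = 4.055 cm³.
Thickness = V/A = 4.055 / 450 = 0.00901 cm = 90.1 μm.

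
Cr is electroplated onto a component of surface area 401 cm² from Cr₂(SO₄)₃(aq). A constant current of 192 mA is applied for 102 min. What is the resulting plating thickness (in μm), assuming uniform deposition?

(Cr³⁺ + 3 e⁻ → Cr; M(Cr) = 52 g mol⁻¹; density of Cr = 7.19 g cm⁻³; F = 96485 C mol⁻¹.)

Q = I·t = 0.1920 × 6120.0 = 1175 C; n(e⁻) = 0.01218 mol.
n(Cr) = n(e⁻)/3 = 0.004059 mol, so m = 0.004059 × 52 = 0.2111 g.
Volume = m/ρ = 0.2111 / 7.19 = 0.02936 cm³.
Thickness = V/A = 0.02936 / 401 = 7.32 × 10⁻⁵ cm = 0.732 μm.

0.732 μm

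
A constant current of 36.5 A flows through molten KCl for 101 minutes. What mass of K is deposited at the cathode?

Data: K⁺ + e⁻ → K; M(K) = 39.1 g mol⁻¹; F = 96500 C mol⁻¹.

Q = I·t = 36.50 A × 6060.0 s = 221200 C.
n(e⁻) = Q/F = 221200 / 96500 = 2.292 mol.
K⁺ + e⁻ → K, so n(K) = n(e⁻)/1 = 2.292 mol.
m = n·M = 2.292 × 39.1 = 89.6 g.

89.6 g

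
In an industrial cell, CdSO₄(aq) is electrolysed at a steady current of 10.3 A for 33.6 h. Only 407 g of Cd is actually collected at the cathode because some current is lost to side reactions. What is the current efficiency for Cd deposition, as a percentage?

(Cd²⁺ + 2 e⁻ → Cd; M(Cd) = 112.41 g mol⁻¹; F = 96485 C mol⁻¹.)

Q = I·t = 10.30 × 120960 = 1246000 C; n(e⁻) = 1246000/96485 = 12.91 mol.
Theoretical n(Cd) = n(e⁻)/2 = 6.456 mol, i.e. m_theo = 6.456 × 112.41 = 725.8 g.
Efficiency = m_actual / m_theo = 407 / 725.8 = 56.1 %.

56.1 %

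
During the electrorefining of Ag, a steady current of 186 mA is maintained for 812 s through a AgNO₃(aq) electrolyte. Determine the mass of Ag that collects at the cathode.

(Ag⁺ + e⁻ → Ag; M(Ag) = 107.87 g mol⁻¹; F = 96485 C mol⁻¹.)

0.169 g

Q = I·t = 0.1860 A × 812.00 s = 151.0 C.
n(e⁻) = Q/F = 151.0 / 96485 = 0.001565 mol.
Ag⁺ + e⁻ → Ag, so n(Ag) = n(e⁻)/1 = 0.001565 mol.
m = n·M = 0.001565 × 107.87 = 0.169 g.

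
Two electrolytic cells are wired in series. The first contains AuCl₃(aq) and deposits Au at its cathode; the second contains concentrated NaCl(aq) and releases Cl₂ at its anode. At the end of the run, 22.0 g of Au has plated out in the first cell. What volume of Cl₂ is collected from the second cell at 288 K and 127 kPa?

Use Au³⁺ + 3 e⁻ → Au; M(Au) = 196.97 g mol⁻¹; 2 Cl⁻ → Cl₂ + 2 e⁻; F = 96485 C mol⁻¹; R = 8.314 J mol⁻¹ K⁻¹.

n(Au) = 22.0 / 196.97 = 0.1117 mol, so n(e⁻) = 3 × 0.1117 = 0.3351 mol.
The cells are in series, so the same 0.3351 mol of electrons passes through the second cell.
2 Cl⁻ → Cl₂ + 2 e⁻ — 2 mol e⁻ per mol Cl₂, so n(Cl₂) = 0.3351/2 = 0.1675 mol.
V = nRT/P = (0.1675 × 8.314 × 288) / (127 × 10³) = 0.00316 m³ = 3.16 L.

3.16 L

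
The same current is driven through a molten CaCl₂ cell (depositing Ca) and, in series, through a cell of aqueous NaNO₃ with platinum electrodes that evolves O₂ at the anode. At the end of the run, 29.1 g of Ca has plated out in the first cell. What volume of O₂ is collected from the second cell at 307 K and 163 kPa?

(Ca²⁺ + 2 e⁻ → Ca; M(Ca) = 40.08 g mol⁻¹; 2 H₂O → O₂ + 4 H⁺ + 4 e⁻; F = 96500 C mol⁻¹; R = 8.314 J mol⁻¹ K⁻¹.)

5.68 L

n(Ca) = 29.1 / 40.08 = 0.7260 mol, so n(e⁻) = 2 × 0.7260 = 1.452 mol.
The cells are in series, so the same 1.452 mol of electrons passes through the second cell.
2 H₂O → O₂ + 4 H⁺ + 4 e⁻ — 4 mol e⁻ per mol O₂, so n(O₂) = 1.452/4 = 0.3630 mol.
V = nRT/P = (0.3630 × 8.314 × 307) / (163 × 10³) = 0.00568 m³ = 5.68 L.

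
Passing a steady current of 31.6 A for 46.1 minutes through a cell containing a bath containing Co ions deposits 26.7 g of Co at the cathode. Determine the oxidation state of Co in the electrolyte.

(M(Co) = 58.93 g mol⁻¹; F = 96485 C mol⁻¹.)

+2

Q = I·t = 31.60 A × 2766.0 s = 87410 C, so n(e⁻) = 87410/96485 = 0.9059 mol.
n(Co) deposited = 26.7 / 58.93 = 0.4531 mol.
Electrons per atom = n(e⁻)/n(Co) = 0.9059 / 0.4531 = 2.00 ≈ 2, so the ion is Co²⁺.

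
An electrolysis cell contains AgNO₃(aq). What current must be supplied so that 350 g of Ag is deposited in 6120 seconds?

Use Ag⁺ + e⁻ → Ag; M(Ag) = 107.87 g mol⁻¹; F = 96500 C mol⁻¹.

n(Ag) = 350 / 107.87 = 3.245 mol.
n(e⁻) = 1 × 3.245 = 3.245 mol.
Q = n(e⁻)·F = 3.245 × 96500 = 313100 C.
I = Q/t = 313100 / 6120.0 s = 51.2 A.

51.2 A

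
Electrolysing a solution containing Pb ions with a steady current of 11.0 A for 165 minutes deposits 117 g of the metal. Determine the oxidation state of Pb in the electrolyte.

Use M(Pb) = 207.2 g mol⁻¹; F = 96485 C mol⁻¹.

+2

Q = I·t = 11.00 A × 9900.0 s = 108900 C, so n(e⁻) = 108900/96485 = 1.129 mol.
n(Pb) deposited = 117 / 207.2 = 0.5647 mol.
Electrons per atom = n(e⁻)/n(Pb) = 1.129 / 0.5647 = 2.00 ≈ 2, so the ion is Pb²⁺.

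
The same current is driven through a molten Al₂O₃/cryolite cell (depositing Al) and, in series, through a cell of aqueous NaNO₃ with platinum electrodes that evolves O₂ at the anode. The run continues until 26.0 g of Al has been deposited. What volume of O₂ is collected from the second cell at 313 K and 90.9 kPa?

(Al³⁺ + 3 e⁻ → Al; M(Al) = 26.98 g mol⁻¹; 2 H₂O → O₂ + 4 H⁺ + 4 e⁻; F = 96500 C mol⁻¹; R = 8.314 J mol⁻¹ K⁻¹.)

n(Al) = 26.0 / 26.98 = 0.9637 mol, so n(e⁻) = 3 × 0.9637 = 2.891 mol.
The cells are in series, so the same 2.891 mol of electrons passes through the second cell.
2 H₂O → O₂ + 4 H⁺ + 4 e⁻ — 4 mol e⁻ per mol O₂, so n(O₂) = 2.891/4 = 0.7228 mol.
V = nRT/P = (0.7228 × 8.314 × 313) / (90.9 × 10³) = 0.0207 m³ = 20.7 L.

20.7 L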